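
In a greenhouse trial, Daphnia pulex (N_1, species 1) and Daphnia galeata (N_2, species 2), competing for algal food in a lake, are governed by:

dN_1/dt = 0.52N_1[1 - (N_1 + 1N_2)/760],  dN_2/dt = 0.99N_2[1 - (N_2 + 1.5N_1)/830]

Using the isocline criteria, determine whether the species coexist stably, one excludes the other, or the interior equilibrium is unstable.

Compare the nullcline intercepts: K1/α12 = 760/1 = 760 < K2 = 830; K2/α21 = 830/1.5 = 553 < K1 = 760.
Since both are reversed, neither can invade when rare; the interior point is a saddle.

unstable coexistence (outcome depends on initial conditions)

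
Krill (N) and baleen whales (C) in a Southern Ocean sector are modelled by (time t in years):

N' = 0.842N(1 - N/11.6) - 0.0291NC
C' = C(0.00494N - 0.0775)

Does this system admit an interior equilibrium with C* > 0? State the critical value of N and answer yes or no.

The predator equation gives dC/dt > 0 only when N > 0.0775/0.00494 = 15.7.
Without the predator, N → K = 11.6. Since 11.6 < 15.7, the predator cannot invade.

Threshold N = 15.7; K < 15.7, so no, the predator goes extinct.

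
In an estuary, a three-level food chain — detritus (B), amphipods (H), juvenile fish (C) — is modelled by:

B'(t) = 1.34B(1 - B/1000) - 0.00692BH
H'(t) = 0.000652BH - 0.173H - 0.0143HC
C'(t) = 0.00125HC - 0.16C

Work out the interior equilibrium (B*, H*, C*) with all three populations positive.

B* ≈ 339, H* ≈ 128, C* ≈ 3.36

From dC/dt = 0: 0.00125H* = 0.16, so H* = 128.
From dB/dt = 0: 1.34(1 - B*/1000) = 0.00692·128, giving B* = 1000·(1 - 0.661) = 339.
From dH/dt = 0: 0.000652·339 - 0.173 = 0.0143C*, so C* = 0.048/0.0143 = 3.36.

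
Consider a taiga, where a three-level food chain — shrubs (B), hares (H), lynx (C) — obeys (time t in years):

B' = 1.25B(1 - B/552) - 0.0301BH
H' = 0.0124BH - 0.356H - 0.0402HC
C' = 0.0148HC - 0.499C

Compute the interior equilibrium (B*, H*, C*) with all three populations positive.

From dC/dt = 0: 0.0148H* = 0.499, so H* = 33.7.
From dB/dt = 0: 1.25(1 - B*/552) = 0.0301·33.7, giving B* = 552·(1 - 0.812) = 104.
From dH/dt = 0: 0.0124·104 - 0.356 = 0.0402C*, so C* = 0.932/0.0402 = 23.2.

B* ≈ 104, H* ≈ 33.7, C* ≈ 23.2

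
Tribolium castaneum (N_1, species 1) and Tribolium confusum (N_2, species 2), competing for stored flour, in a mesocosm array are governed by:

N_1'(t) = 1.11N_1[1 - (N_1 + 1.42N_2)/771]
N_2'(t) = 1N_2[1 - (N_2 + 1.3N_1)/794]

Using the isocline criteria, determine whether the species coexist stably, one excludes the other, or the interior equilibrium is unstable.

Compare the nullcline intercepts: K1/α12 = 771/1.42 = 543 < K2 = 794; K2/α21 = 794/1.3 = 611 < K1 = 771.
Since both are reversed, neither can invade when rare; the interior point is a saddle.

unstable coexistence (outcome depends on initial conditions)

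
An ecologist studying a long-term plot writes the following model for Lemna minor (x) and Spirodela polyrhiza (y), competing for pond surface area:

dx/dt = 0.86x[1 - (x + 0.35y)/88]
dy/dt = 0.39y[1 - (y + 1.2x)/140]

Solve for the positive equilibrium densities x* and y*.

Setting both brackets to zero gives the nullclines x + 0.35y = 88 and 1.2x + y = 140.
Substituting y = 140 - 1.2x into the first: x(1 - 0.35·1.2) = 88 - 0.35·140.
So x* = 39/0.58 = 67.2, and then y* = 140 - 1.2·67.2 = 59.3.

x* ≈ 67.2, y* ≈ 59.3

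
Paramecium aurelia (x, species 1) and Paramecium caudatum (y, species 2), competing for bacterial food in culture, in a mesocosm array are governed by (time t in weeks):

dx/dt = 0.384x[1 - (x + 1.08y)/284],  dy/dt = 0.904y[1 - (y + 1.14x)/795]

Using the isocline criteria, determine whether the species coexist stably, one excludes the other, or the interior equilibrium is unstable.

species 2 excludes species 1

Compare the nullcline intercepts: K1/α12 = 284/1.08 = 263 < K2 = 795; K2/α21 = 795/1.14 = 697 > K1 = 284.
Since the inequalities point opposite ways, species 2 can invade but species 1 cannot.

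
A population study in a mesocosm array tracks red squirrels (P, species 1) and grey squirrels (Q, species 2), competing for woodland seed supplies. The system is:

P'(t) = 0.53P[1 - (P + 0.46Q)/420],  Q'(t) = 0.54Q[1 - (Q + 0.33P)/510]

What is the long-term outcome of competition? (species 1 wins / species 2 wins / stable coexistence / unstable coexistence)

stable coexistence

Compare the nullcline intercepts: K1/α12 = 420/0.46 = 913 > K2 = 510; K2/α21 = 510/0.33 = 1550 > K1 = 420.
Since both inequalities hold, each species can invade when rare, so the interior equilibrium is stable.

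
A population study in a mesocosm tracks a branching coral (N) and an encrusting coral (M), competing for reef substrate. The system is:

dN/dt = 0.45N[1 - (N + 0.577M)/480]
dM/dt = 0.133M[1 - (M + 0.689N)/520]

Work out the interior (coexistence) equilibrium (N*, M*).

N* ≈ 299, M* ≈ 314

Setting both brackets to zero gives the nullclines N + 0.577M = 480 and 0.689N + M = 520.
Substituting M = 520 - 0.689N into the first: N(1 - 0.577·0.689) = 480 - 0.577·520.
So N* = 180/0.602 = 299, and then M* = 520 - 0.689·299 = 314.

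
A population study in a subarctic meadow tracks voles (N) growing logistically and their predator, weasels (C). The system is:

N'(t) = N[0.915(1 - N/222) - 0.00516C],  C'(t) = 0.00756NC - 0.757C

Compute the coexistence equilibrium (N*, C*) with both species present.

From dC/dt = 0 with C > 0: 0.00756N* = 0.757, so N* = 100.
Substitute into dN/dt = 0: 0.915(1 - 100/222) = 0.00516C*.
The bracket is 0.549, giving C* = 0.502/0.00516 = 97.3.

N* ≈ 100, C* ≈ 97.3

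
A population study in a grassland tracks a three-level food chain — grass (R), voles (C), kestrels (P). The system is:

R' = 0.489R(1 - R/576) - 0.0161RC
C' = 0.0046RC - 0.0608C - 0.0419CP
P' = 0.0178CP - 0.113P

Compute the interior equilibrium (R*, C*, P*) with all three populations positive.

From dP/dt = 0: 0.0178C* = 0.113, so C* = 6.35.
From dR/dt = 0: 0.489(1 - R*/576) = 0.0161·6.35, giving R* = 576·(1 - 0.209) = 456.
From dC/dt = 0: 0.0046·456 - 0.0608 = 0.0419P*, so P* = 2.03/0.0419 = 48.6.

R* ≈ 456, C* ≈ 6.35, P* ≈ 48.6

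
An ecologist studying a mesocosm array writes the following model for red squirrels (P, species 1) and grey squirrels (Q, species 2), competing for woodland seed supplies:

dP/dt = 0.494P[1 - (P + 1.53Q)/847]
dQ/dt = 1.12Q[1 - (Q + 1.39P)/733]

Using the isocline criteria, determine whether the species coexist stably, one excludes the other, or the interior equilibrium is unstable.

unstable coexistence (outcome depends on initial conditions)

Compare the nullcline intercepts: K1/α12 = 847/1.53 = 554 < K2 = 733; K2/α21 = 733/1.39 = 527 < K1 = 847.
Since both are reversed, neither can invade when rare; the interior point is a saddle.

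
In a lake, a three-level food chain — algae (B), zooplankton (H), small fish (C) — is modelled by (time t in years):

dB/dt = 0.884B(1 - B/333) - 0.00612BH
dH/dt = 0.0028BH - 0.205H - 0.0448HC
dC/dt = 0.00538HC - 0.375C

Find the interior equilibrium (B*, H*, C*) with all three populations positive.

B* ≈ 172, H* ≈ 69.7, C* ≈ 6.19

From dC/dt = 0: 0.00538H* = 0.375, so H* = 69.7.
From dB/dt = 0: 0.884(1 - B*/333) = 0.00612·69.7, giving B* = 333·(1 - 0.483) = 172.
From dH/dt = 0: 0.0028·172 - 0.205 = 0.0448C*, so C* = 0.277/0.0448 = 6.19.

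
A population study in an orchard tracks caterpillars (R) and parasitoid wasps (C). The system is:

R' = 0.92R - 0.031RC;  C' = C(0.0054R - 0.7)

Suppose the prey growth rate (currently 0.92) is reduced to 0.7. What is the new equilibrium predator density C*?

At the interior fixed point, setting dR/dt = 0 with R > 0 fixes C* = (prey growth rate)/(RC coefficient) — independent of the other coefficients.
With the change, C* = 0.7/0.031 = 22.6; it falls from 29.7.

C* ≈ 22.6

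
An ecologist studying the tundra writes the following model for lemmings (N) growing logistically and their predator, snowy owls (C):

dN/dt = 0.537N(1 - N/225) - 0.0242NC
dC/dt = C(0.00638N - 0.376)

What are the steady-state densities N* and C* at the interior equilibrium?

N* ≈ 58.9, C* ≈ 16.4

From dC/dt = 0 with C > 0: 0.00638N* = 0.376, so N* = 58.9.
Substitute into dN/dt = 0: 0.537(1 - 58.9/225) = 0.0242C*.
The bracket is 0.738, giving C* = 0.396/0.0242 = 16.4.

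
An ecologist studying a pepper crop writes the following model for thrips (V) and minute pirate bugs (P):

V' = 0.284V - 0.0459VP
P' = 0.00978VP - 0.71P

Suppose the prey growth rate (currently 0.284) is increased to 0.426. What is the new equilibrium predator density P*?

P* ≈ 9.28

At the interior fixed point, setting dV/dt = 0 with V > 0 fixes P* = (prey growth rate)/(VP coefficient) — independent of the other coefficients.
With the change, P* = 0.426/0.0459 = 9.28; it rises from 6.19.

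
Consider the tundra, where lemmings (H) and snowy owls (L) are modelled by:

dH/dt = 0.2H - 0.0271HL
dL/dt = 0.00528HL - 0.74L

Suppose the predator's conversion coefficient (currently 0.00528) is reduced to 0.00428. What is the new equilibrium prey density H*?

At the interior fixed point, setting dL/dt = 0 with L > 0 fixes H* = (predator death rate)/(HL coefficient) — independent of the other coefficients.
With the change, H* = 0.74/0.00428 = 173; it rises from 140.

H* ≈ 173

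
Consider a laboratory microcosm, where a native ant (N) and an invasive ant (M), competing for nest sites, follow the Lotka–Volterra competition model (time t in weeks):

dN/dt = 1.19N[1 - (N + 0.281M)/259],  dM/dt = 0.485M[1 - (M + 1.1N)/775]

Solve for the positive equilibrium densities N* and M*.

Setting both brackets to zero gives the nullclines N + 0.281M = 259 and 1.1N + M = 775.
Substituting M = 775 - 1.1N into the first: N(1 - 0.281·1.1) = 259 - 0.281·775.
So N* = 41.2/0.691 = 59.7, and then M* = 775 - 1.1·59.7 = 709.

N* ≈ 59.7, M* ≈ 709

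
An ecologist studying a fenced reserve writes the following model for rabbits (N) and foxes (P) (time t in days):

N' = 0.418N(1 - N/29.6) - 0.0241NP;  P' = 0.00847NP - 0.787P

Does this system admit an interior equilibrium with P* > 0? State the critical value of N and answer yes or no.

Threshold N = 92.9; K < 92.9, so no, the predator goes extinct.

The predator equation gives dP/dt > 0 only when N > 0.787/0.00847 = 92.9.
Without the predator, N → K = 29.6. Since 29.6 < 92.9, the predator cannot invade.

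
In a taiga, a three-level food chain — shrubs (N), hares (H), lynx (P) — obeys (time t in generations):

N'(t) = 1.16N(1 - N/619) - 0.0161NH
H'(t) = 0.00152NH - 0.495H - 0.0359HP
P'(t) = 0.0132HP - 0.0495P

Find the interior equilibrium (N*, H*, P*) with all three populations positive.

N* ≈ 587, H* ≈ 3.75, P* ≈ 11.1

From dP/dt = 0: 0.0132H* = 0.0495, so H* = 3.75.
From dN/dt = 0: 1.16(1 - N*/619) = 0.0161·3.75, giving N* = 619·(1 - 0.052) = 587.
From dH/dt = 0: 0.00152·587 - 0.495 = 0.0359P*, so P* = 0.397/0.0359 = 11.1.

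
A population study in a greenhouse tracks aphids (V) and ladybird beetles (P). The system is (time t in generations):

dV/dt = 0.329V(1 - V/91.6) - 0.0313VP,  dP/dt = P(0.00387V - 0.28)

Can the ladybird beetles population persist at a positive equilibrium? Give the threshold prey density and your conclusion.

The predator equation gives dP/dt > 0 only when V > 0.28/0.00387 = 72.4.
Without the predator, V → K = 91.6. Since 91.6 > 72.4, the predator can invade and persist.

Threshold V = 72.4; K > 72.4, so yes, the predator persists.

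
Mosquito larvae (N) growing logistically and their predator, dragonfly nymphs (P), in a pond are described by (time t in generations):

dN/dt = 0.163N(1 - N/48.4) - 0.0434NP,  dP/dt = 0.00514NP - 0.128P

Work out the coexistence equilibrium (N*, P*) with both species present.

From dP/dt = 0 with P > 0: 0.00514N* = 0.128, so N* = 24.9.
Substitute into dN/dt = 0: 0.163(1 - 24.9/48.4) = 0.0434P*.
The bracket is 0.485, giving P* = 0.0791/0.0434 = 1.82.

N* ≈ 24.9, P* ≈ 1.82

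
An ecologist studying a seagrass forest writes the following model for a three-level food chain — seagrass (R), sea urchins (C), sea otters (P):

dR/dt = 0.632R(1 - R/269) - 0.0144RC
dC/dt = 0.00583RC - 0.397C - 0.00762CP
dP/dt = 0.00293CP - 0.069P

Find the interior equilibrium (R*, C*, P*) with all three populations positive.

R* ≈ 125, C* ≈ 23.5, P* ≈ 43.3

From dP/dt = 0: 0.00293C* = 0.069, so C* = 23.5.
From dR/dt = 0: 0.632(1 - R*/269) = 0.0144·23.5, giving R* = 269·(1 - 0.537) = 125.
From dC/dt = 0: 0.00583·125 - 0.397 = 0.00762P*, so P* = 0.33/0.00762 = 43.3.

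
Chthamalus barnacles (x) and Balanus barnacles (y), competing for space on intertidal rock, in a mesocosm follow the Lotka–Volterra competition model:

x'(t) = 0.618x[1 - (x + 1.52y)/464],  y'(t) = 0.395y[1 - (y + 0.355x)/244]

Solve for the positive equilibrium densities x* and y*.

x* ≈ 202, y* ≈ 172

Setting both brackets to zero gives the nullclines x + 1.52y = 464 and 0.355x + y = 244.
Substituting y = 244 - 0.355x into the first: x(1 - 1.52·0.355) = 464 - 1.52·244.
So x* = 93.1/0.46 = 202, and then y* = 244 - 0.355·202 = 172.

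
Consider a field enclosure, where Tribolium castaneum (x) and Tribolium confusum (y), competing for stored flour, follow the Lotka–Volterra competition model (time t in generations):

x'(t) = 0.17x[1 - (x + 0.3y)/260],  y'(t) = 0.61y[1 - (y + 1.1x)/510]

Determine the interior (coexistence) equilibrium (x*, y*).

x* ≈ 160, y* ≈ 334

Setting both brackets to zero gives the nullclines x + 0.3y = 260 and 1.1x + y = 510.
Substituting y = 510 - 1.1x into the first: x(1 - 0.3·1.1) = 260 - 0.3·510.
So x* = 107/0.67 = 160, and then y* = 510 - 1.1·160 = 334.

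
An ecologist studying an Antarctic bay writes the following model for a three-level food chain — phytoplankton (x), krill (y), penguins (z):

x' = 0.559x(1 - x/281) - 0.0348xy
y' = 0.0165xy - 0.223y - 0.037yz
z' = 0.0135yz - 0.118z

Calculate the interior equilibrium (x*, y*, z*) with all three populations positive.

From dz/dt = 0: 0.0135y* = 0.118, so y* = 8.74.
From dx/dt = 0: 0.559(1 - x*/281) = 0.0348·8.74, giving x* = 281·(1 - 0.544) = 128.
From dy/dt = 0: 0.0165·128 - 0.223 = 0.037z*, so z* = 1.89/0.037 = 51.1.

x* ≈ 128, y* ≈ 8.74, z* ≈ 51.1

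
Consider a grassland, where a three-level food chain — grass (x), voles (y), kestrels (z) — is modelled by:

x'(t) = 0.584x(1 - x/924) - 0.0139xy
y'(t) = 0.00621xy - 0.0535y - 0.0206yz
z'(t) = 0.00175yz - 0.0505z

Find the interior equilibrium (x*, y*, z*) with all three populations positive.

From dz/dt = 0: 0.00175y* = 0.0505, so y* = 28.9.
From dx/dt = 0: 0.584(1 - x*/924) = 0.0139·28.9, giving x* = 924·(1 - 0.687) = 289.
From dy/dt = 0: 0.00621·289 - 0.0535 = 0.0206z*, so z* = 1.74/0.0206 = 84.6.

x* ≈ 289, y* ≈ 28.9, z* ≈ 84.6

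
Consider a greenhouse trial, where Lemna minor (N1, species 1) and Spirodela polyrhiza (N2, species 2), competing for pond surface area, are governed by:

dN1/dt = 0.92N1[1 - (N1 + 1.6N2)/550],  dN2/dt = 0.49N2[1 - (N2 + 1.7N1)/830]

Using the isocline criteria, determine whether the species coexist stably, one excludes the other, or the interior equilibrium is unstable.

Compare the nullcline intercepts: K1/α12 = 550/1.6 = 344 < K2 = 830; K2/α21 = 830/1.7 = 488 < K1 = 550.
Since both are reversed, neither can invade when rare; the interior point is a saddle.

unstable coexistence (outcome depends on initial conditions)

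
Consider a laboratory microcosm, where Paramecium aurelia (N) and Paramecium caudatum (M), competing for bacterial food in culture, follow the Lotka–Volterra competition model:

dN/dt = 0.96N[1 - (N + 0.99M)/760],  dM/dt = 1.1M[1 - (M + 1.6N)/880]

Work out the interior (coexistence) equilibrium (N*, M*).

N* ≈ 190, M* ≈ 575

Setting both brackets to zero gives the nullclines N + 0.99M = 760 and 1.6N + M = 880.
Substituting M = 880 - 1.6N into the first: N(1 - 0.99·1.6) = 760 - 0.99·880.
So N* = -111/-0.584 = 190, and then M* = 880 - 1.6·190 = 575.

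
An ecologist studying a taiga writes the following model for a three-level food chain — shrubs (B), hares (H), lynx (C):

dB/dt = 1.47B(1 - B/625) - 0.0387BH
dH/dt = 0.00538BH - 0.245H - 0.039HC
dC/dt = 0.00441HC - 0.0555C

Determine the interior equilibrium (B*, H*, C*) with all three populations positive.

From dC/dt = 0: 0.00441H* = 0.0555, so H* = 12.6.
From dB/dt = 0: 1.47(1 - B*/625) = 0.0387·12.6, giving B* = 625·(1 - 0.331) = 418.
From dH/dt = 0: 0.00538·418 - 0.245 = 0.039C*, so C* = 2/0.039 = 51.4.

B* ≈ 418, H* ≈ 12.6, C* ≈ 51.4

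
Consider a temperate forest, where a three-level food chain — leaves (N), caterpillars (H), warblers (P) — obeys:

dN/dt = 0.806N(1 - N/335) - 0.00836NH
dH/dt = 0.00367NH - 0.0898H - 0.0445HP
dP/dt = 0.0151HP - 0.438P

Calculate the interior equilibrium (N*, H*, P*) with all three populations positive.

From dP/dt = 0: 0.0151H* = 0.438, so H* = 29.
From dN/dt = 0: 0.806(1 - N*/335) = 0.00836·29, giving N* = 335·(1 - 0.301) = 234.
From dH/dt = 0: 0.00367·234 - 0.0898 = 0.0445P*, so P* = 0.77/0.0445 = 17.3.

N* ≈ 234, H* ≈ 29, P* ≈ 17.3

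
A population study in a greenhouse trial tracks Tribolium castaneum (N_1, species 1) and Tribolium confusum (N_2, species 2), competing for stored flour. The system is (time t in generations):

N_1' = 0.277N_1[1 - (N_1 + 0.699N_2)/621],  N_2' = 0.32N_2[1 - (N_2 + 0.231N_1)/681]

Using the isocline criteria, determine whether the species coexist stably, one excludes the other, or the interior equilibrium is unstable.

Compare the nullcline intercepts: K1/α12 = 621/0.699 = 888 > K2 = 681; K2/α21 = 681/0.231 = 2950 > K1 = 621.
Since both inequalities hold, each species can invade when rare, so the interior equilibrium is stable.

stable coexistence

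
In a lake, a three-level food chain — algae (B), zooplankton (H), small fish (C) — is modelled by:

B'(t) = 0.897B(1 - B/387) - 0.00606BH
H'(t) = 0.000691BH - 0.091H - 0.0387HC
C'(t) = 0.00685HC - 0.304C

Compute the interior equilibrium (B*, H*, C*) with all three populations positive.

From dC/dt = 0: 0.00685H* = 0.304, so H* = 44.4.
From dB/dt = 0: 0.897(1 - B*/387) = 0.00606·44.4, giving B* = 387·(1 - 0.3) = 271.
From dH/dt = 0: 0.000691·271 - 0.091 = 0.0387C*, so C* = 0.0962/0.0387 = 2.49.

B* ≈ 271, H* ≈ 44.4, C* ≈ 2.49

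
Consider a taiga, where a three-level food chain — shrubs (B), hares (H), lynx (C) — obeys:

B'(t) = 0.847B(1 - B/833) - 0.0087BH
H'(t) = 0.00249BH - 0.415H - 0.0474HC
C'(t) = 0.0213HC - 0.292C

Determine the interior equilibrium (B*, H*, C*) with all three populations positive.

B* ≈ 716, H* ≈ 13.7, C* ≈ 28.8

From dC/dt = 0: 0.0213H* = 0.292, so H* = 13.7.
From dB/dt = 0: 0.847(1 - B*/833) = 0.0087·13.7, giving B* = 833·(1 - 0.141) = 716.
From dH/dt = 0: 0.00249·716 - 0.415 = 0.0474C*, so C* = 1.37/0.0474 = 28.8.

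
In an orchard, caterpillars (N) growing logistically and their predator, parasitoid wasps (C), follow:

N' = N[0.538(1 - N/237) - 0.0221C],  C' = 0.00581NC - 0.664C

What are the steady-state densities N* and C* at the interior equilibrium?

N* ≈ 114, C* ≈ 12.6

From dC/dt = 0 with C > 0: 0.00581N* = 0.664, so N* = 114.
Substitute into dN/dt = 0: 0.538(1 - 114/237) = 0.0221C*.
The bracket is 0.518, giving C* = 0.279/0.0221 = 12.6.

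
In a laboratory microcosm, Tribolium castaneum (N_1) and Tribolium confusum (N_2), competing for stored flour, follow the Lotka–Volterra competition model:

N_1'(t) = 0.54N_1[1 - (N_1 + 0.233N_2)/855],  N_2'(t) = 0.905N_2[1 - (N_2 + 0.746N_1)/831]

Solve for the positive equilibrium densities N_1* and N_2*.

Setting both brackets to zero gives the nullclines N_1 + 0.233N_2 = 855 and 0.746N_1 + N_2 = 831.
Substituting N_2 = 831 - 0.746N_1 into the first: N_1(1 - 0.233·0.746) = 855 - 0.233·831.
So N_1* = 661/0.826 = 801, and then N_2* = 831 - 0.746·801 = 234.

N_1* ≈ 801, N_2* ≈ 234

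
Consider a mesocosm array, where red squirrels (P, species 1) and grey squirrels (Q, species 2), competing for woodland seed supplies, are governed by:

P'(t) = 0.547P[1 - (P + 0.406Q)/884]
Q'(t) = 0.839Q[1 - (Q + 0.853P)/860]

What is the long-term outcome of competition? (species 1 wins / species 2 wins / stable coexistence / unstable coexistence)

stable coexistence

Compare the nullcline intercepts: K1/α12 = 884/0.406 = 2180 > K2 = 860; K2/α21 = 860/0.853 = 1010 > K1 = 884.
Since both inequalities hold, each species can invade when rare, so the interior equilibrium is stable.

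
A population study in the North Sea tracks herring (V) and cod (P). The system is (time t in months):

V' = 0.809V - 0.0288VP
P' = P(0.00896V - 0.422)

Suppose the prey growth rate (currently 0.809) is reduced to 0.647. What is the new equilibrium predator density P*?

P* ≈ 22.5

At the interior fixed point, setting dV/dt = 0 with V > 0 fixes P* = (prey growth rate)/(VP coefficient) — independent of the other coefficients.
With the change, P* = 0.647/0.0288 = 22.5; it falls from 28.1.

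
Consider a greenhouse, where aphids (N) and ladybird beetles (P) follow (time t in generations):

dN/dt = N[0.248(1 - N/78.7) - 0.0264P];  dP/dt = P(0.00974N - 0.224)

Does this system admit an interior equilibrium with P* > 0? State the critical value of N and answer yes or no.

The predator equation gives dP/dt > 0 only when N > 0.224/0.00974 = 23.
Without the predator, N → K = 78.7. Since 78.7 > 23, the predator can invade and persist.

Threshold N = 23; K > 23, so yes, the predator persists.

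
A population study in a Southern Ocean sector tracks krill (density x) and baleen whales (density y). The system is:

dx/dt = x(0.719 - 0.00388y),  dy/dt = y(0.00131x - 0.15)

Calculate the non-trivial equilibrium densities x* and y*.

Set dy/dt = 0 with y > 0: 0.00131x - 0.15 = 0, so x* = 0.15/0.00131 = 115.
Set dx/dt = 0 with x > 0: 0.719 - 0.00388y = 0, so y* = 0.719/0.00388 = 185.

x* ≈ 115, y* ≈ 185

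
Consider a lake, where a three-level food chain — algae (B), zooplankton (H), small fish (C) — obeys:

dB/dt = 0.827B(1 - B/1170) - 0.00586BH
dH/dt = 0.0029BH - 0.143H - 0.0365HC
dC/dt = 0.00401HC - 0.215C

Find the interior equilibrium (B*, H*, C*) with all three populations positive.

From dC/dt = 0: 0.00401H* = 0.215, so H* = 53.6.
From dB/dt = 0: 0.827(1 - B*/1170) = 0.00586·53.6, giving B* = 1170·(1 - 0.38) = 725.
From dH/dt = 0: 0.0029·725 - 0.143 = 0.0365C*, so C* = 1.96/0.0365 = 53.7.

B* ≈ 725, H* ≈ 53.6, C* ≈ 53.7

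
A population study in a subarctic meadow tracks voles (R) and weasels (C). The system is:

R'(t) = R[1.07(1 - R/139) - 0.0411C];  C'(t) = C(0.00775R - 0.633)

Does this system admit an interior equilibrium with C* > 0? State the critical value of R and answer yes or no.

Threshold R = 81.7; K > 81.7, so yes, the predator persists.

The predator equation gives dC/dt > 0 only when R > 0.633/0.00775 = 81.7.
Without the predator, R → K = 139. Since 139 > 81.7, the predator can invade and persist.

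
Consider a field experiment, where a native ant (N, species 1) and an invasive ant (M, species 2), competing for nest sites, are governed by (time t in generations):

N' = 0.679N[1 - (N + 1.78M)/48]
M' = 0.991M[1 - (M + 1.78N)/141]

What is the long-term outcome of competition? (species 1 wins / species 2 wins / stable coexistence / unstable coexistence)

Compare the nullcline intercepts: K1/α12 = 48/1.78 = 27 < K2 = 141; K2/α21 = 141/1.78 = 79.2 > K1 = 48.
Since the inequalities point opposite ways, species 2 can invade but species 1 cannot.

species 2 excludes species 1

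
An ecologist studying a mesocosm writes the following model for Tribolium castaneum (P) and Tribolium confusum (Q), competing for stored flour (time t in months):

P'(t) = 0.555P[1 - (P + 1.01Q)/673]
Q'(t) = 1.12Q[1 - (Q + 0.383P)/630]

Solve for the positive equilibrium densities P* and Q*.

Setting both brackets to zero gives the nullclines P + 1.01Q = 673 and 0.383P + Q = 630.
Substituting Q = 630 - 0.383P into the first: P(1 - 1.01·0.383) = 673 - 1.01·630.
So P* = 36.7/0.613 = 59.9, and then Q* = 630 - 0.383·59.9 = 607.

P* ≈ 59.9, Q* ≈ 607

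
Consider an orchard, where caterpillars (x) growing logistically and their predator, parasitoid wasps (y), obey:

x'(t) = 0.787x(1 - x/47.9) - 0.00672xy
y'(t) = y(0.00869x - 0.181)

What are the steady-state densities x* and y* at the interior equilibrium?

From dy/dt = 0 with y > 0: 0.00869x* = 0.181, so x* = 20.8.
Substitute into dx/dt = 0: 0.787(1 - 20.8/47.9) = 0.00672y*.
The bracket is 0.565, giving y* = 0.445/0.00672 = 66.2.

x* ≈ 20.8, y* ≈ 66.2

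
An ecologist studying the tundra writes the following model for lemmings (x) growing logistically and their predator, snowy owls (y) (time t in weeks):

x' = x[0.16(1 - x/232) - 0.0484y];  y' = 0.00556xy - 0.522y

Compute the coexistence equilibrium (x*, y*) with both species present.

x* ≈ 93.9, y* ≈ 1.97

From dy/dt = 0 with y > 0: 0.00556x* = 0.522, so x* = 93.9.
Substitute into dx/dt = 0: 0.16(1 - 93.9/232) = 0.0484y*.
The bracket is 0.595, giving y* = 0.0953/0.0484 = 1.97.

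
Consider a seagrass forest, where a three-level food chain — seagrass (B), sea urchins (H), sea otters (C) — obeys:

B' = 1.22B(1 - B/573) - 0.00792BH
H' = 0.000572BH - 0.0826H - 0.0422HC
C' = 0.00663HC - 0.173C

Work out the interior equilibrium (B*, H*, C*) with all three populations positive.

B* ≈ 476, H* ≈ 26.1, C* ≈ 4.49

From dC/dt = 0: 0.00663H* = 0.173, so H* = 26.1.
From dB/dt = 0: 1.22(1 - B*/573) = 0.00792·26.1, giving B* = 573·(1 - 0.169) = 476.
From dH/dt = 0: 0.000572·476 - 0.0826 = 0.0422C*, so C* = 0.19/0.0422 = 4.49.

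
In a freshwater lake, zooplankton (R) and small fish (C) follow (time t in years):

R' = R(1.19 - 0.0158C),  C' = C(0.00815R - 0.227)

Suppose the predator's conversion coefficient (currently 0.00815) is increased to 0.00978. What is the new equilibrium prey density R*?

At the interior fixed point, setting dC/dt = 0 with C > 0 fixes R* = (predator death rate)/(RC coefficient) — independent of the other coefficients.
With the change, R* = 0.227/0.00978 = 23.2; it falls from 27.9.

R* ≈ 23.2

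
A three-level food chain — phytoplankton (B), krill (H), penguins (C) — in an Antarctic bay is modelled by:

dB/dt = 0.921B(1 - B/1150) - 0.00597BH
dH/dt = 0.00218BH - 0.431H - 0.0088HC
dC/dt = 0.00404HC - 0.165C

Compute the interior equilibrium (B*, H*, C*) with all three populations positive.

From dC/dt = 0: 0.00404H* = 0.165, so H* = 40.8.
From dB/dt = 0: 0.921(1 - B*/1150) = 0.00597·40.8, giving B* = 1150·(1 - 0.265) = 846.
From dH/dt = 0: 0.00218·846 - 0.431 = 0.0088C*, so C* = 1.41/0.0088 = 160.

B* ≈ 846, H* ≈ 40.8, C* ≈ 160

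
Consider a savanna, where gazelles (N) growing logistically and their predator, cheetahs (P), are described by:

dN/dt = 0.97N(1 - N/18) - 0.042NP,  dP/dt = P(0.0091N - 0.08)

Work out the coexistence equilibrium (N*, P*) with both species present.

N* ≈ 8.79, P* ≈ 11.8

From dP/dt = 0 with P > 0: 0.0091N* = 0.08, so N* = 8.79.
Substitute into dN/dt = 0: 0.97(1 - 8.79/18) = 0.042P*.
The bracket is 0.512, giving P* = 0.496/0.042 = 11.8.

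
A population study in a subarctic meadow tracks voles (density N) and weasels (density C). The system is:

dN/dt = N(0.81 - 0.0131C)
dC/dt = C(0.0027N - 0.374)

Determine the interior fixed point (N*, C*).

Set dC/dt = 0 with C > 0: 0.0027N - 0.374 = 0, so N* = 0.374/0.0027 = 139.
Set dN/dt = 0 with N > 0: 0.81 - 0.0131C = 0, so C* = 0.81/0.0131 = 61.8.

N* ≈ 139, C* ≈ 61.8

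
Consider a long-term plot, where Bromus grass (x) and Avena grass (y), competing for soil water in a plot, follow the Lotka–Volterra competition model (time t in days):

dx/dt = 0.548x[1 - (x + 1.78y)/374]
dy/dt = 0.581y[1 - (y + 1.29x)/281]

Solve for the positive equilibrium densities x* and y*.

Setting both brackets to zero gives the nullclines x + 1.78y = 374 and 1.29x + y = 281.
Substituting y = 281 - 1.29x into the first: x(1 - 1.78·1.29) = 374 - 1.78·281.
So x* = -126/-1.3 = 97.3, and then y* = 281 - 1.29·97.3 = 155.

x* ≈ 97.3, y* ≈ 155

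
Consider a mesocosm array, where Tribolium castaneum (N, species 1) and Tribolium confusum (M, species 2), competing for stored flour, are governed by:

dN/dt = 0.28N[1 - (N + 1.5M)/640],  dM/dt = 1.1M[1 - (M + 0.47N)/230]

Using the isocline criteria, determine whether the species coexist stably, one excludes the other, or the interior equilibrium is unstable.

Compare the nullcline intercepts: K1/α12 = 640/1.5 = 427 > K2 = 230; K2/α21 = 230/0.47 = 489 < K1 = 640.
Since the inequalities point opposite ways, species 1 can invade but species 2 cannot.

species 1 excludes species 2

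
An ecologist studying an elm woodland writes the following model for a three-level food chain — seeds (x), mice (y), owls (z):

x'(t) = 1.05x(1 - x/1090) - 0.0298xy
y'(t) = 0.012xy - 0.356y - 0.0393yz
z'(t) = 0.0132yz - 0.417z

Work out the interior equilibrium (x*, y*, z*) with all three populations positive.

x* ≈ 113, y* ≈ 31.6, z* ≈ 25.4

From dz/dt = 0: 0.0132y* = 0.417, so y* = 31.6.
From dx/dt = 0: 1.05(1 - x*/1090) = 0.0298·31.6, giving x* = 1090·(1 - 0.897) = 113.
From dy/dt = 0: 0.012·113 - 0.356 = 0.0393z*, so z* = 0.997/0.0393 = 25.4.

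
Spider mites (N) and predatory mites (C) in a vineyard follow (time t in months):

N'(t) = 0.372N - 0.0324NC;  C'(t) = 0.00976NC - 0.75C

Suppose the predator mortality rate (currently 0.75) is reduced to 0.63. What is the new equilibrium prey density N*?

At the interior fixed point, setting dC/dt = 0 with C > 0 fixes N* = (predator death rate)/(NC coefficient) — independent of the other coefficients.
With the change, N* = 0.63/0.00976 = 64.5; it falls from 76.8.

N* ≈ 64.5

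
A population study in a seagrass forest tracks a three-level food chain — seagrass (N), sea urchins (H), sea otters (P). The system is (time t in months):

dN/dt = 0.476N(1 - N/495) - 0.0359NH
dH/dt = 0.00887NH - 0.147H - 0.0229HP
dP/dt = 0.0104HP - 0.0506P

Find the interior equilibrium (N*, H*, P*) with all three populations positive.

From dP/dt = 0: 0.0104H* = 0.0506, so H* = 4.87.
From dN/dt = 0: 0.476(1 - N*/495) = 0.0359·4.87, giving N* = 495·(1 - 0.367) = 313.
From dH/dt = 0: 0.00887·313 - 0.147 = 0.0229P*, so P* = 2.63/0.0229 = 115.

N* ≈ 313, H* ≈ 4.87, P* ≈ 115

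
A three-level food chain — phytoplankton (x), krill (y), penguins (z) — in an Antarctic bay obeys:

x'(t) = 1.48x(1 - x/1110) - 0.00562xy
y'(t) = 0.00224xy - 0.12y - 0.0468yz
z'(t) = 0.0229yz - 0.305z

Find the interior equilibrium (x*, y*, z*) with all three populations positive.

x* ≈ 1050, y* ≈ 13.3, z* ≈ 47.9

From dz/dt = 0: 0.0229y* = 0.305, so y* = 13.3.
From dx/dt = 0: 1.48(1 - x*/1110) = 0.00562·13.3, giving x* = 1110·(1 - 0.0506) = 1050.
From dy/dt = 0: 0.00224·1050 - 0.12 = 0.0468z*, so z* = 2.24/0.0468 = 47.9.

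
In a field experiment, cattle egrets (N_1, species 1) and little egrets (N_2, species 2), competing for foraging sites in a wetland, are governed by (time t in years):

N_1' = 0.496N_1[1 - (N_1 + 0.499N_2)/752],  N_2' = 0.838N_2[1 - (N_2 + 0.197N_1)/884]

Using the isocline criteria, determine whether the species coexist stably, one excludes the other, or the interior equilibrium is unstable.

stable coexistence

Compare the nullcline intercepts: K1/α12 = 752/0.499 = 1510 > K2 = 884; K2/α21 = 884/0.197 = 4490 > K1 = 752.
Since both inequalities hold, each species can invade when rare, so the interior equilibrium is stable.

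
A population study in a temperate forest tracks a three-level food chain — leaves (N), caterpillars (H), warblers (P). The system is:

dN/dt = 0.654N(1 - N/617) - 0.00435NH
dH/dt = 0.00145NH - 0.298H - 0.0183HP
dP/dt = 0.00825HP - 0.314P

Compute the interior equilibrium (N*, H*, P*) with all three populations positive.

N* ≈ 461, H* ≈ 38.1, P* ≈ 20.2

From dP/dt = 0: 0.00825H* = 0.314, so H* = 38.1.
From dN/dt = 0: 0.654(1 - N*/617) = 0.00435·38.1, giving N* = 617·(1 - 0.253) = 461.
From dH/dt = 0: 0.00145·461 - 0.298 = 0.0183P*, so P* = 0.37/0.0183 = 20.2.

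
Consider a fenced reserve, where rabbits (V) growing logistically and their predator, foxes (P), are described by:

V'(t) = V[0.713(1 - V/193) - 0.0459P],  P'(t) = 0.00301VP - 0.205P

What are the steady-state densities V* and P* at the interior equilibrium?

V* ≈ 68.1, P* ≈ 10.1

From dP/dt = 0 with P > 0: 0.00301V* = 0.205, so V* = 68.1.
Substitute into dV/dt = 0: 0.713(1 - 68.1/193) = 0.0459P*.
The bracket is 0.647, giving P* = 0.461/0.0459 = 10.1.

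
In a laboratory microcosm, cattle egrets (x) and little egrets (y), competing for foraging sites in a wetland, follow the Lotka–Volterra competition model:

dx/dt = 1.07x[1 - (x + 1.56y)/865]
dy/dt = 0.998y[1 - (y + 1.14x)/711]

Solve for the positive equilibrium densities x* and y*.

x* ≈ 314, y* ≈ 353

Setting both brackets to zero gives the nullclines x + 1.56y = 865 and 1.14x + y = 711.
Substituting y = 711 - 1.14x into the first: x(1 - 1.56·1.14) = 865 - 1.56·711.
So x* = -244/-0.778 = 314, and then y* = 711 - 1.14·314 = 353.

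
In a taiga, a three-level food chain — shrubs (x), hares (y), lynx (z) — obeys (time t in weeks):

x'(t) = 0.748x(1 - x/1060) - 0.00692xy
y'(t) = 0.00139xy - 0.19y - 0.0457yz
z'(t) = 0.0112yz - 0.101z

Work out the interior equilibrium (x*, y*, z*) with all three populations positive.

From dz/dt = 0: 0.0112y* = 0.101, so y* = 9.02.
From dx/dt = 0: 0.748(1 - x*/1060) = 0.00692·9.02, giving x* = 1060·(1 - 0.0834) = 972.
From dy/dt = 0: 0.00139·972 - 0.19 = 0.0457z*, so z* = 1.16/0.0457 = 25.4.

x* ≈ 972, y* ≈ 9.02, z* ≈ 25.4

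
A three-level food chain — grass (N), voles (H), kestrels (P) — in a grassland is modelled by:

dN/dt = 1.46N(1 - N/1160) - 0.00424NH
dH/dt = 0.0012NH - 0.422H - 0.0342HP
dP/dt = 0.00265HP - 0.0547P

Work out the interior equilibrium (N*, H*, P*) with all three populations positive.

From dP/dt = 0: 0.00265H* = 0.0547, so H* = 20.6.
From dN/dt = 0: 1.46(1 - N*/1160) = 0.00424·20.6, giving N* = 1160·(1 - 0.0599) = 1090.
From dH/dt = 0: 0.0012·1090 - 0.422 = 0.0342P*, so P* = 0.887/0.0342 = 25.9.

N* ≈ 1090, H* ≈ 20.6, P* ≈ 25.9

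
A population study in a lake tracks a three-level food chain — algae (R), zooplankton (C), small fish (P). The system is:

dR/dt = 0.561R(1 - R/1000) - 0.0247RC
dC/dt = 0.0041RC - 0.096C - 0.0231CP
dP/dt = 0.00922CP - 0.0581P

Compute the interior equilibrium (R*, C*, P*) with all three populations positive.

R* ≈ 723, C* ≈ 6.3, P* ≈ 124

From dP/dt = 0: 0.00922C* = 0.0581, so C* = 6.3.
From dR/dt = 0: 0.561(1 - R*/1000) = 0.0247·6.3, giving R* = 1000·(1 - 0.277) = 723.
From dC/dt = 0: 0.0041·723 - 0.096 = 0.0231P*, so P* = 2.87/0.0231 = 124.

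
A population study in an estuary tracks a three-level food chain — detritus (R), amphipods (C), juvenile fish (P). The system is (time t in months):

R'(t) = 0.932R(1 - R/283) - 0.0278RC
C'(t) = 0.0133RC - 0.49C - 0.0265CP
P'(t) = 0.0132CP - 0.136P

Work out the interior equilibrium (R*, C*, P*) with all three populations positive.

From dP/dt = 0: 0.0132C* = 0.136, so C* = 10.3.
From dR/dt = 0: 0.932(1 - R*/283) = 0.0278·10.3, giving R* = 283·(1 - 0.307) = 196.
From dC/dt = 0: 0.0133·196 - 0.49 = 0.0265P*, so P* = 2.12/0.0265 = 79.9.

R* ≈ 196, C* ≈ 10.3, P* ≈ 79.9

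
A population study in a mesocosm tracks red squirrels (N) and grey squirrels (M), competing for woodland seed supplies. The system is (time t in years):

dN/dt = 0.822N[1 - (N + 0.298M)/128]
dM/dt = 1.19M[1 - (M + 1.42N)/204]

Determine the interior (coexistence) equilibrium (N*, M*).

Setting both brackets to zero gives the nullclines N + 0.298M = 128 and 1.42N + M = 204.
Substituting M = 204 - 1.42N into the first: N(1 - 0.298·1.42) = 128 - 0.298·204.
So N* = 67.2/0.577 = 117, and then M* = 204 - 1.42·117 = 38.6.

N* ≈ 117, M* ≈ 38.6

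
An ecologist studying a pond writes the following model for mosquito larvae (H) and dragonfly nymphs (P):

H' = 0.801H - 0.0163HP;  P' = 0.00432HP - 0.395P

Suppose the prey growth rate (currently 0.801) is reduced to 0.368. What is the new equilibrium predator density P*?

P* ≈ 22.6

At the interior fixed point, setting dH/dt = 0 with H > 0 fixes P* = (prey growth rate)/(HP coefficient) — independent of the other coefficients.
With the change, P* = 0.368/0.0163 = 22.6; it falls from 49.1.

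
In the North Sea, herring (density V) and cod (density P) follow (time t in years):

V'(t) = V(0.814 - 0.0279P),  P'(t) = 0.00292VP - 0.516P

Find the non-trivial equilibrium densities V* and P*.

V* ≈ 177, P* ≈ 29.2

Set dP/dt = 0 with P > 0: 0.00292V - 0.516 = 0, so V* = 0.516/0.00292 = 177.
Set dV/dt = 0 with V > 0: 0.814 - 0.0279P = 0, so P* = 0.814/0.0279 = 29.2.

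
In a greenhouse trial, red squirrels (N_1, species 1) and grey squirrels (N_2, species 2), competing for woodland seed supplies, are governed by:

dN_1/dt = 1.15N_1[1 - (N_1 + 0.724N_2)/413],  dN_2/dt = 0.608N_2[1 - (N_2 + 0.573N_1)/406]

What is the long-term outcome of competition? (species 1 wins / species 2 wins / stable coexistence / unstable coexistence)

stable coexistence

Compare the nullcline intercepts: K1/α12 = 413/0.724 = 570 > K2 = 406; K2/α21 = 406/0.573 = 709 > K1 = 413.
Since both inequalities hold, each species can invade when rare, so the interior equilibrium is stable.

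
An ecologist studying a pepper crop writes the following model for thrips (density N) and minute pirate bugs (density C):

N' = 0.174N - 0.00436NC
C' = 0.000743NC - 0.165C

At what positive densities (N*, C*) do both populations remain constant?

N* ≈ 222, C* ≈ 39.9

Set dC/dt = 0 with C > 0: 0.000743N - 0.165 = 0, so N* = 0.165/0.000743 = 222.
Set dN/dt = 0 with N > 0: 0.174 - 0.00436C = 0, so C* = 0.174/0.00436 = 39.9.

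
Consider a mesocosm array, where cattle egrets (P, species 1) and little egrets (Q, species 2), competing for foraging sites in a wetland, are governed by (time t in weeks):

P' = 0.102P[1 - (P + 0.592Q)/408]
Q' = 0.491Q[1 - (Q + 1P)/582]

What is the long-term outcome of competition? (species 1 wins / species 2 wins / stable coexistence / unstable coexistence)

stable coexistence

Compare the nullcline intercepts: K1/α12 = 408/0.592 = 689 > K2 = 582; K2/α21 = 582/1 = 582 > K1 = 408.
Since both inequalities hold, each species can invade when rare, so the interior equilibrium is stable.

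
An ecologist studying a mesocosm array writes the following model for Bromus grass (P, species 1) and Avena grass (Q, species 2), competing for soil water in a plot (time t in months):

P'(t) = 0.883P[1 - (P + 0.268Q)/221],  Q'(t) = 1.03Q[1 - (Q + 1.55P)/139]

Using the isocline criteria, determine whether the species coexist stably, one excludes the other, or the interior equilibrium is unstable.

species 1 excludes species 2

Compare the nullcline intercepts: K1/α12 = 221/0.268 = 825 > K2 = 139; K2/α21 = 139/1.55 = 89.7 < K1 = 221.
Since the inequalities point opposite ways, species 1 can invade but species 2 cannot.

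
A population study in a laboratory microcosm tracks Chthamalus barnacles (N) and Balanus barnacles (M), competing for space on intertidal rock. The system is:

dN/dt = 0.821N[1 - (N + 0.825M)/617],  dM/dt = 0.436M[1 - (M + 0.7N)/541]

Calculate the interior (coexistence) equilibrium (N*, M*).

N* ≈ 404, M* ≈ 258

Setting both brackets to zero gives the nullclines N + 0.825M = 617 and 0.7N + M = 541.
Substituting M = 541 - 0.7N into the first: N(1 - 0.825·0.7) = 617 - 0.825·541.
So N* = 171/0.423 = 404, and then M* = 541 - 0.7·404 = 258.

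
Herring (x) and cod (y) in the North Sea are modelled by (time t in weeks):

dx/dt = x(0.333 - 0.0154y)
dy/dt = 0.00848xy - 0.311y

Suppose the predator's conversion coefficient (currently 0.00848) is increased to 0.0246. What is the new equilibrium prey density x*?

x* ≈ 12.6

At the interior fixed point, setting dy/dt = 0 with y > 0 fixes x* = (predator death rate)/(xy coefficient) — independent of the other coefficients.
With the change, x* = 0.311/0.0246 = 12.6; it falls from 36.7.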